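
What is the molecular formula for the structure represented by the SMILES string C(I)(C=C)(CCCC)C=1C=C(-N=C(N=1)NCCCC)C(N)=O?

C16H25IN4O

Heavy atoms from the SMILES: 16 C, 1 I, 4 N, 1 O.
Implicit hydrogens by atom environment:
  7 × C: 2 H each → 14
  3 × C (aromatic): no H
  2 × C: 3 H each → 6
  2 × C: no H
  2 × N (aromatic): no H
  1 × C (aromatic): 1 H
  1 × C: 1 H
  1 × I: no H
  1 × N: 2 H
  1 × N: 1 H
  1 × O: no H
  Total hydrogens = 25.
Molecular formula: C16H25IN4O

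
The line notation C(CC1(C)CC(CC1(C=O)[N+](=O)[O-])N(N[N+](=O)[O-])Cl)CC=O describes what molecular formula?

C11H17ClN4O6

Heavy atoms from the SMILES: 11 C, 1 Cl, 4 N, 6 O.
Implicit hydrogens by atom environment:
  5 × C: 2 H each → 10
  4 × O: no H
  3 × C: 1 H each → 3
  2 × C: no H
  2 × N (charge +1): no H
  2 × O (charge -1): no H
  1 × C: 3 H
  1 × Cl: no H
  1 × N: 1 H
  1 × N: no H
  Total hydrogens = 17.
Molecular formula: C11H17ClN4O6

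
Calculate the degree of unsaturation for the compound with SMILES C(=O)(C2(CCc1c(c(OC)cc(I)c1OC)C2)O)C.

Molecular formula from the SMILES: C14H17IO4.
DoU = (2C + 2 + N − H − X)/2 = (2·14 + 2 + 0 − 17 − 1)/2 = 12/2 = 6.
(Structurally: 2 ring(s) + 4 π bond(s) = 6.)

6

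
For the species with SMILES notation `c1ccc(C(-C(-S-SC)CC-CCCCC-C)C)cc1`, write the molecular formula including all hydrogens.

C18H30S2

Heavy atoms from the SMILES: 18 C, 2 S.
Implicit hydrogens by atom environment:
  7 × C: 2 H each → 14
  5 × C (aromatic): 1 H each → 5
  3 × C: 3 H each → 9
  2 × C: 1 H each → 2
  2 × S: no H
  1 × C (aromatic): no H
  Total hydrogens = 30.
Molecular formula: C18H30S2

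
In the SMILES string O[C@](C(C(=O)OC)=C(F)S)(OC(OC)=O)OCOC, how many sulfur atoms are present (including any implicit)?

The symbol for sulfur appears 1 time in the SMILES.

1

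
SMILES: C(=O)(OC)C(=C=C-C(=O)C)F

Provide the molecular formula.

Heavy atoms from the SMILES: 7 C, 1 F, 3 O.
Implicit hydrogens by atom environment:
  4 × C: no H
  3 × O: no H
  2 × C: 3 H each → 6
  1 × C: 1 H
  1 × F: no H
  Total hydrogens = 7.
Molecular formula: C7H7FO3

C7H7FO3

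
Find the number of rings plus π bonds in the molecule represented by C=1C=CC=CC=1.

Molecular formula from the SMILES: C6H6.
DoU = (2C + 2 + N − H − X)/2 = (2·6 + 2 + 0 − 6 − 0)/2 = 8/2 = 4.
(Structurally: 1 ring(s) + 3 π bond(s) = 4.)

4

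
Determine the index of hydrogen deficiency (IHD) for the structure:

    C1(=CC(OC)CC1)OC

Molecular formula from the SMILES: C7H12O2.
DoU = (2C + 2 + N − H − X)/2 = (2·7 + 2 + 0 − 12 − 0)/2 = 4/2 = 2.
(Structurally: 1 ring(s) + 1 π bond(s) = 2.)

2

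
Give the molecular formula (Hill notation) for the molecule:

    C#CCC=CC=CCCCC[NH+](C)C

C13H22N+

Heavy atoms from the SMILES: 13 C, 1 N.
Implicit hydrogens by atom environment:
  5 × C: 2 H each → 10
  5 × C: 1 H each → 5
  2 × C: 3 H each → 6
  1 × C: no H
  1 × N (charge +1): 1 H
  Total hydrogens = 22.
Net charge +1.
Molecular formula: C13H22N+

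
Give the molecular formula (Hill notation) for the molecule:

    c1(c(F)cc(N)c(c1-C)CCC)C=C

C12H16FN

Heavy atoms from the SMILES: 12 C, 1 F, 1 N.
Implicit hydrogens by atom environment:
  5 × C (aromatic): no H
  3 × C: 2 H each → 6
  2 × C: 3 H each → 6
  1 × C (aromatic): 1 H
  1 × C: 1 H
  1 × F: no H
  1 × N: 2 H
  Total hydrogens = 16.
Molecular formula: C12H16FN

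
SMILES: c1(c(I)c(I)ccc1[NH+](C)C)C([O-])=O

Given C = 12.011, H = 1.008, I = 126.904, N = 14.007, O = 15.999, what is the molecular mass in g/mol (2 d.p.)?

416.98

Molecular formula: C9H9I2NO2.
M = 9×12.011 + 9×1.008 + 2×126.904 + 1×14.007 + 2×15.999 = 416.98 g/mol.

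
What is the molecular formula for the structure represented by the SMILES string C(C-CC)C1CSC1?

Heavy atoms from the SMILES: 7 C, 1 S.
Implicit hydrogens by atom environment:
  5 × C: 2 H each → 10
  1 × C: 3 H
  1 × C: 1 H
  1 × S: no H
  Total hydrogens = 14.
Molecular formula: C7H14S

C7H14S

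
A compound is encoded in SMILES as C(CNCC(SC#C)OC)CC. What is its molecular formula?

Heavy atoms from the SMILES: 9 C, 1 N, 1 O, 1 S.
Implicit hydrogens by atom environment:
  4 × C: 2 H each → 8
  2 × C: 3 H each → 6
  2 × C: 1 H each → 2
  1 × C: no H
  1 × N: 1 H
  1 × O: no H
  1 × S: no H
  Total hydrogens = 17.
Molecular formula: C9H17NOS

C9H17NOS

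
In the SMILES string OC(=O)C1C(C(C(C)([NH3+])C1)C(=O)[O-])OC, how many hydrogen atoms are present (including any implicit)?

15

Hydrogens are implicit in SMILES; fill each atom to its normal valence:
  3 × C: 1 H each → 3
  3 × C: no H
  3 × O: no H
  2 × C: 3 H each → 6
  1 × C: 2 H
  1 × N (charge +1): 3 H
  1 × O: 1 H
  1 × O (charge -1): no H
  Total hydrogens = 15.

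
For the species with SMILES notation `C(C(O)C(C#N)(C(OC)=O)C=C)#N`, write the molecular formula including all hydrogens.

C8H8N2O3

Heavy atoms from the SMILES: 8 C, 2 N, 3 O.
Implicit hydrogens by atom environment:
  4 × C: no H
  2 × C: 1 H each → 2
  2 × N: no H
  2 × O: no H
  1 × C: 3 H
  1 × C: 2 H
  1 × O: 1 H
  Total hydrogens = 8.
Molecular formula: C8H8N2O3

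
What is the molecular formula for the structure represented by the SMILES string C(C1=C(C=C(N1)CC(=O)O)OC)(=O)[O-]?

C8H8NO5-

Heavy atoms from the SMILES: 8 C, 1 N, 5 O.
Implicit hydrogens by atom environment:
  3 × C (aromatic): no H
  3 × O: no H
  2 × C: no H
  1 × C: 3 H
  1 × C: 2 H
  1 × C (aromatic): 1 H
  1 × N (aromatic): 1 H
  1 × O: 1 H
  1 × O (charge -1): no H
  Total hydrogens = 8.
Net charge -1.
Molecular formula: C8H8NO5-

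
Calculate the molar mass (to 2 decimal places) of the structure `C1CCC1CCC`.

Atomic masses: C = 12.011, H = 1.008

98.19

Molecular formula: C7H14.
M = 7×12.011 + 14×1.008 = 98.19 g/mol.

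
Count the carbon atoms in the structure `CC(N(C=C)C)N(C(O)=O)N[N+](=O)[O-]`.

6

The symbol for carbon appears 6 times in the SMILES.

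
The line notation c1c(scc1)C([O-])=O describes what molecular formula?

C5H3O2S-

Heavy atoms from the SMILES: 5 C, 2 O, 1 S.
Implicit hydrogens by atom environment:
  3 × C (aromatic): 1 H each → 3
  1 × C (aromatic): no H
  1 × C: no H
  1 × O: no H
  1 × O (charge -1): no H
  1 × S (aromatic): no H
  Total hydrogens = 3.
Net charge -1.
Molecular formula: C5H3O2S-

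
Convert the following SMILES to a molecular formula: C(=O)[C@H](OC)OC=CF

C5H7FO3

Heavy atoms from the SMILES: 5 C, 1 F, 3 O.
Implicit hydrogens by atom environment:
  4 × C: 1 H each → 4
  3 × O: no H
  1 × C: 3 H
  1 × F: no H
  Total hydrogens = 7.
Molecular formula: C5H7FO3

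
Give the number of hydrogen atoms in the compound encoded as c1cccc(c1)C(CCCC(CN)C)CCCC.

29

Hydrogens are implicit in SMILES; fill each atom to its normal valence:
  7 × C: 2 H each → 14
  5 × C (aromatic): 1 H each → 5
  2 × C: 3 H each → 6
  2 × C: 1 H each → 2
  1 × C (aromatic): no H
  1 × N: 2 H
  Total hydrogens = 29.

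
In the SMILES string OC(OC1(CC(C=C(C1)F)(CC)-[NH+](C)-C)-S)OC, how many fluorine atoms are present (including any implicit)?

The symbol for fluorine appears 1 time in the SMILES.

1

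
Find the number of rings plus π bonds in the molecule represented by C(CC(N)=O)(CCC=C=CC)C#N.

Molecular formula from the SMILES: C10H14N2O.
DoU = (2C + 2 + N − H − X)/2 = (2·10 + 2 + 2 − 14 − 0)/2 = 10/2 = 5.
(Structurally: 0 ring(s) + 5 π bond(s) = 5.)

5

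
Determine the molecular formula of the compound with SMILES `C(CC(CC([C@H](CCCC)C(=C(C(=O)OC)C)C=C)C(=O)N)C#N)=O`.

Heavy atoms from the SMILES: 19 C, 2 N, 4 O.
Implicit hydrogens by atom environment:
  6 × C: 2 H each → 12
  5 × C: 1 H each → 5
  5 × C: no H
  4 × O: no H
  3 × C: 3 H each → 9
  1 × N: 2 H
  1 × N: no H
  Total hydrogens = 28.
Molecular formula: C19H28N2O4

C19H28N2O4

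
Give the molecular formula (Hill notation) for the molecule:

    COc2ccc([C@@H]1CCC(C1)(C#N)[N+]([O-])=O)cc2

Heavy atoms from the SMILES: 13 C, 2 N, 3 O.
Implicit hydrogens by atom environment:
  4 × C (aromatic): 1 H each → 4
  3 × C: 2 H each → 6
  2 × C: no H
  2 × C (aromatic): no H
  2 × O: no H
  1 × C: 3 H
  1 × C: 1 H
  1 × N: no H
  1 × N (charge +1): no H
  1 × O (charge -1): no H
  Total hydrogens = 14.
Molecular formula: C13H14N2O3

C13H14N2O3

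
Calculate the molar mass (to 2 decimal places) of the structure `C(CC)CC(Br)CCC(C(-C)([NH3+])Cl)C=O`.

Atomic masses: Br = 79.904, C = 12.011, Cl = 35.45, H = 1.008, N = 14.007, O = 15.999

Molecular formula: C11H22BrClNO+.
M = 1×79.904 + 11×12.011 + 1×35.45 + 22×1.008 + 1×14.007 + 1×15.999 = 299.66 g/mol.

299.66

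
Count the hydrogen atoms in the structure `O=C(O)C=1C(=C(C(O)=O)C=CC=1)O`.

6

Hydrogens are implicit in SMILES; fill each atom to its normal valence:
  3 × C (aromatic): 1 H each → 3
  3 × C (aromatic): no H
  3 × O: 1 H each → 3
  2 × C: no H
  2 × O: no H
  Total hydrogens = 6.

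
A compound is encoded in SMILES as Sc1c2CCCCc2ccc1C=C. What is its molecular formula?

C12H14S

Heavy atoms from the SMILES: 12 C, 1 S.
Implicit hydrogens by atom environment:
  5 × C: 2 H each → 10
  4 × C (aromatic): no H
  2 × C (aromatic): 1 H each → 2
  1 × C: 1 H
  1 × S: 1 H
  Total hydrogens = 14.
Molecular formula: C12H14S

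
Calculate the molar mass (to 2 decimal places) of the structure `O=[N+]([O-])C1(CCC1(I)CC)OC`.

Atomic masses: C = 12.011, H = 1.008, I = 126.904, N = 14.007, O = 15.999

Molecular formula: C7H12INO3.
M = 7×12.011 + 12×1.008 + 1×126.904 + 1×14.007 + 3×15.999 = 285.08 g/mol.

285.08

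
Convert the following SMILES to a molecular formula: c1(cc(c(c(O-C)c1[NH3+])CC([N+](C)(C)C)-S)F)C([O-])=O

Heavy atoms from the SMILES: 13 C, 1 F, 2 N, 3 O, 1 S.
Implicit hydrogens by atom environment:
  5 × C (aromatic): no H
  4 × C: 3 H each → 12
  2 × O: no H
  1 × C: 2 H
  1 × C (aromatic): 1 H
  1 × C: 1 H
  1 × C: no H
  1 × F: no H
  1 × N (charge +1): 3 H
  1 × N (charge +1): no H
  1 × O (charge -1): no H
  1 × S: 1 H
  Total hydrogens = 20.
Net charge +1.
Molecular formula: C13H20FN2O3S+

C13H20FN2O3S+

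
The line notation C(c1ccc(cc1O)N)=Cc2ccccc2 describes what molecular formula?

Heavy atoms from the SMILES: 14 C, 1 N, 1 O.
Implicit hydrogens by atom environment:
  8 × C (aromatic): 1 H each → 8
  4 × C (aromatic): no H
  2 × C: 1 H each → 2
  1 × N: 2 H
  1 × O: 1 H
  Total hydrogens = 13.
Molecular formula: C14H13NO

C14H13NO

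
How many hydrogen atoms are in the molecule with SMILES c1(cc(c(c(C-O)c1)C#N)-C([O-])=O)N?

Hydrogens are implicit in SMILES; fill each atom to its normal valence:
  4 × C (aromatic): no H
  2 × C (aromatic): 1 H each → 2
  2 × C: no H
  1 × C: 2 H
  1 × N: 2 H
  1 × N: no H
  1 × O: 1 H
  1 × O: no H
  1 × O (charge -1): no H
  Total hydrogens = 7.

7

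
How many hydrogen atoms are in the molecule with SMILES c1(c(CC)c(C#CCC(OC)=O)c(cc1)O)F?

Hydrogens are implicit in SMILES; fill each atom to its normal valence:
  4 × C (aromatic): no H
  3 × C: no H
  2 × C: 3 H each → 6
  2 × C: 2 H each → 4
  2 × C (aromatic): 1 H each → 2
  2 × O: no H
  1 × F: no H
  1 × O: 1 H
  Total hydrogens = 13.

13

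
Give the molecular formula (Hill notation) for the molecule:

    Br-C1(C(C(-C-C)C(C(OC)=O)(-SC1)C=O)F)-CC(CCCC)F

Heavy atoms from the SMILES: 1 Br, 16 C, 2 F, 3 O, 1 S.
Implicit hydrogens by atom environment:
  6 × C: 2 H each → 12
  4 × C: 1 H each → 4
  3 × C: 3 H each → 9
  3 × C: no H
  3 × O: no H
  2 × F: no H
  1 × Br: no H
  1 × S: no H
  Total hydrogens = 25.
Molecular formula: C16H25BrF2O3S

C16H25BrF2O3S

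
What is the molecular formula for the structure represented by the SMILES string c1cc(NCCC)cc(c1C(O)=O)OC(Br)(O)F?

C11H13BrFNO4

Heavy atoms from the SMILES: 1 Br, 11 C, 1 F, 1 N, 4 O.
Implicit hydrogens by atom environment:
  3 × C (aromatic): 1 H each → 3
  3 × C (aromatic): no H
  2 × C: 2 H each → 4
  2 × C: no H
  2 × O: 1 H each → 2
  2 × O: no H
  1 × Br: no H
  1 × C: 3 H
  1 × F: no H
  1 × N: 1 H
  Total hydrogens = 13.
Molecular formula: C11H13BrFNO4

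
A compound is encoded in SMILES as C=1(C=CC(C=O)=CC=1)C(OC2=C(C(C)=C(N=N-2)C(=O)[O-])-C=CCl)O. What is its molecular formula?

Heavy atoms from the SMILES: 16 C, 1 Cl, 2 N, 5 O.
Implicit hydrogens by atom environment:
  6 × C (aromatic): no H
  4 × C: 1 H each → 4
  4 × C (aromatic): 1 H each → 4
  3 × O: no H
  2 × N (aromatic): no H
  1 × C: 3 H
  1 × C: no H
  1 × Cl: no H
  1 × O: 1 H
  1 × O (charge -1): no H
  Total hydrogens = 12.
Net charge -1.
Molecular formula: C16H12ClN2O5-

C16H12ClN2O5-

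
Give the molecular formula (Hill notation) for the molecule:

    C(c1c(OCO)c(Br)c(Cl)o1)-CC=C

Heavy atoms from the SMILES: 1 Br, 9 C, 1 Cl, 3 O.
Implicit hydrogens by atom environment:
  4 × C: 2 H each → 8
  4 × C (aromatic): no H
  1 × Br: no H
  1 × C: 1 H
  1 × Cl: no H
  1 × O: 1 H
  1 × O (aromatic): no H
  1 × O: no H
  Total hydrogens = 10.
Molecular formula: C9H10BrClO3

C9H10BrClO3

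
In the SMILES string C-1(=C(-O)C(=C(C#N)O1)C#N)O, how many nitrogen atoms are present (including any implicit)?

The symbol for nitrogen appears 2 times in the SMILES.

2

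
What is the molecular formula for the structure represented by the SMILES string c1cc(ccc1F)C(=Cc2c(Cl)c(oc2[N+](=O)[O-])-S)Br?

Heavy atoms from the SMILES: 1 Br, 12 C, 1 Cl, 1 F, 1 N, 3 O, 1 S.
Implicit hydrogens by atom environment:
  6 × C (aromatic): no H
  4 × C (aromatic): 1 H each → 4
  1 × Br: no H
  1 × C: 1 H
  1 × C: no H
  1 × Cl: no H
  1 × F: no H
  1 × N (charge +1): no H
  1 × O (aromatic): no H
  1 × O: no H
  1 × O (charge -1): no H
  1 × S: 1 H
  Total hydrogens = 6.
Molecular formula: C12H6BrClFNO3S

C12H6BrClFNO3S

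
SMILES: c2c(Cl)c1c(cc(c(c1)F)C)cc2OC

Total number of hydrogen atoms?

10

Hydrogens are implicit in SMILES; fill each atom to its normal valence:
  6 × C (aromatic): no H
  4 × C (aromatic): 1 H each → 4
  2 × C: 3 H each → 6
  1 × Cl: no H
  1 × F: no H
  1 × O: no H
  Total hydrogens = 10.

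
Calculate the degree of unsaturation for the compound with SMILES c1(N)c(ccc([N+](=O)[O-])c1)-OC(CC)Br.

5

Molecular formula from the SMILES: C9H11BrN2O3.
DoU = (2C + 2 + N − H − X)/2 = (2·9 + 2 + 2 − 11 − 1)/2 = 10/2 = 5.
(Structurally: 1 ring(s) + 4 π bond(s) = 5.)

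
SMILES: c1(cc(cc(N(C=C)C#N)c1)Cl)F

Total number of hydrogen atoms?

Hydrogens are implicit in SMILES; fill each atom to its normal valence:
  3 × C (aromatic): 1 H each → 3
  3 × C (aromatic): no H
  2 × N: no H
  1 × C: 2 H
  1 × C: 1 H
  1 × C: no H
  1 × Cl: no H
  1 × F: no H
  Total hydrogens = 6.

6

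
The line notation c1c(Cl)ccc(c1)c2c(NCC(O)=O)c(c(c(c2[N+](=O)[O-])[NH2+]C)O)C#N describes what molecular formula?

C16H14ClN4O5+

Heavy atoms from the SMILES: 16 C, 1 Cl, 4 N, 5 O.
Implicit hydrogens by atom environment:
  8 × C (aromatic): no H
  4 × C (aromatic): 1 H each → 4
  2 × C: no H
  2 × O: 1 H each → 2
  2 × O: no H
  1 × C: 3 H
  1 × C: 2 H
  1 × Cl: no H
  1 × N (charge +1): 2 H
  1 × N: 1 H
  1 × N (charge +1): no H
  1 × N: no H
  1 × O (charge -1): no H
  Total hydrogens = 14.
Net charge +1.
Molecular formula: C16H14ClN4O5+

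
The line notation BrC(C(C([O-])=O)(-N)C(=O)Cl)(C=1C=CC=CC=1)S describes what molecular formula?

Heavy atoms from the SMILES: 1 Br, 10 C, 1 Cl, 1 N, 3 O, 1 S.
Implicit hydrogens by atom environment:
  5 × C (aromatic): 1 H each → 5
  4 × C: no H
  2 × O: no H
  1 × Br: no H
  1 × C (aromatic): no H
  1 × Cl: no H
  1 × N: 2 H
  1 × O (charge -1): no H
  1 × S: 1 H
  Total hydrogens = 8.
Net charge -1.
Molecular formula: C10H8BrClNO3S-

C10H8BrClNO3S-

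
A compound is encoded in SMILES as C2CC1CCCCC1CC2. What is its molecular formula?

Heavy atoms from the SMILES: 10 C.
Implicit hydrogens by atom environment:
  8 × C: 2 H each → 16
  2 × C: 1 H each → 2
  Total hydrogens = 18.
Molecular formula: C10H18

C10H18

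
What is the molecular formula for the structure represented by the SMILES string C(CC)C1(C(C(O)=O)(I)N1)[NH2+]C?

Heavy atoms from the SMILES: 7 C, 1 I, 2 N, 2 O.
Implicit hydrogens by atom environment:
  3 × C: no H
  2 × C: 3 H each → 6
  2 × C: 2 H each → 4
  1 × I: no H
  1 × N (charge +1): 2 H
  1 × N: 1 H
  1 × O: 1 H
  1 × O: no H
  Total hydrogens = 14.
Net charge +1.
Molecular formula: C7H14IN2O2+

C7H14IN2O2+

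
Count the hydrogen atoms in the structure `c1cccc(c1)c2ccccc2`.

Hydrogens are implicit in SMILES; fill each atom to its normal valence:
  10 × C (aromatic): 1 H each → 10
  2 × C (aromatic): no H
  Total hydrogens = 10.

10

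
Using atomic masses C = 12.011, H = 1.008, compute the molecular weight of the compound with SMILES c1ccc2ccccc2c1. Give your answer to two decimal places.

Molecular formula: C10H8.
M = 10×12.011 + 8×1.008 = 128.17 g/mol.

128.17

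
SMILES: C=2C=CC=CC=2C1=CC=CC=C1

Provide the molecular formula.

Heavy atoms from the SMILES: 12 C.
Implicit hydrogens by atom environment:
  10 × C (aromatic): 1 H each → 10
  2 × C (aromatic): no H
  Total hydrogens = 10.
Molecular formula: C12H10

C12H10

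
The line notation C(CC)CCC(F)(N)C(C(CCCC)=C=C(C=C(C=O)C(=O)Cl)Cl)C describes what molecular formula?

C19H28Cl2FNO2

Heavy atoms from the SMILES: 19 C, 2 Cl, 1 F, 1 N, 2 O.
Implicit hydrogens by atom environment:
  7 × C: 2 H each → 14
  6 × C: no H
  3 × C: 3 H each → 9
  3 × C: 1 H each → 3
  2 × Cl: no H
  2 × O: no H
  1 × F: no H
  1 × N: 2 H
  Total hydrogens = 28.
Molecular formula: C19H28Cl2FNO2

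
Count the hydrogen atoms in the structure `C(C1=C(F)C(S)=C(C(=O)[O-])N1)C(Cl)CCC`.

Hydrogens are implicit in SMILES; fill each atom to its normal valence:
  4 × C (aromatic): no H
  3 × C: 2 H each → 6
  1 × C: 3 H
  1 × C: 1 H
  1 × C: no H
  1 × Cl: no H
  1 × F: no H
  1 × N (aromatic): 1 H
  1 × O: no H
  1 × O (charge -1): no H
  1 × S: 1 H
  Total hydrogens = 12.

12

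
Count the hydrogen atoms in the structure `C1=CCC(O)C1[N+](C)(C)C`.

Hydrogens are implicit in SMILES; fill each atom to its normal valence:
  4 × C: 1 H each → 4
  3 × C: 3 H each → 9
  1 × C: 2 H
  1 × N (charge +1): no H
  1 × O: 1 H
  Total hydrogens = 16.

16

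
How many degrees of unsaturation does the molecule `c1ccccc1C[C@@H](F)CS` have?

Molecular formula from the SMILES: C9H11FS.
DoU = (2C + 2 + N − H − X)/2 = (2·9 + 2 + 0 − 11 − 1)/2 = 8/2 = 4.
(Structurally: 1 ring(s) + 3 π bond(s) = 4.)

4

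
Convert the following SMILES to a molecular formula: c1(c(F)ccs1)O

Heavy atoms from the SMILES: 4 C, 1 F, 1 O, 1 S.
Implicit hydrogens by atom environment:
  2 × C (aromatic): 1 H each → 2
  2 × C (aromatic): no H
  1 × F: no H
  1 × O: 1 H
  1 × S (aromatic): no H
  Total hydrogens = 3.
Molecular formula: C4H3FOS

C4H3FOS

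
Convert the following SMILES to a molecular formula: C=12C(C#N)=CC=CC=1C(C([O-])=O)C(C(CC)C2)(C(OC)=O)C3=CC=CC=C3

Heavy atoms from the SMILES: 22 C, 1 N, 4 O.
Implicit hydrogens by atom environment:
  8 × C (aromatic): 1 H each → 8
  4 × C (aromatic): no H
  4 × C: no H
  3 × O: no H
  2 × C: 3 H each → 6
  2 × C: 2 H each → 4
  2 × C: 1 H each → 2
  1 × N: no H
  1 × O (charge -1): no H
  Total hydrogens = 20.
Net charge -1.
Molecular formula: C22H20NO4-

C22H20NO4-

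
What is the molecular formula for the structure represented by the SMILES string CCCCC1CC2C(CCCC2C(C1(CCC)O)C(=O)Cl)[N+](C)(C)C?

Heavy atoms from the SMILES: 21 C, 1 Cl, 1 N, 2 O.
Implicit hydrogens by atom environment:
  9 × C: 2 H each → 18
  5 × C: 3 H each → 15
  5 × C: 1 H each → 5
  2 × C: no H
  1 × Cl: no H
  1 × N (charge +1): no H
  1 × O: 1 H
  1 × O: no H
  Total hydrogens = 39.
Net charge +1.
Molecular formula: C21H39ClNO2+

C21H39ClNO2+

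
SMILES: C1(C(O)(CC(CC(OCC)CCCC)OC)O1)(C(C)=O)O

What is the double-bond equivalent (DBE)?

Molecular formula from the SMILES: C15H28O6.
DoU = (2C + 2 + N − H − X)/2 = (2·15 + 2 + 0 − 28 − 0)/2 = 4/2 = 2.
(Structurally: 1 ring(s) + 1 π bond(s) = 2.)

2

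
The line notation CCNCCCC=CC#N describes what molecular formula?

Heavy atoms from the SMILES: 8 C, 2 N.
Implicit hydrogens by atom environment:
  4 × C: 2 H each → 8
  2 × C: 1 H each → 2
  1 × C: 3 H
  1 × C: no H
  1 × N: 1 H
  1 × N: no H
  Total hydrogens = 14.
Molecular formula: C8H14N2

C8H14N2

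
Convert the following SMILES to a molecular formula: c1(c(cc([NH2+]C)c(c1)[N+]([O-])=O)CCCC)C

Heavy atoms from the SMILES: 12 C, 2 N, 2 O.
Implicit hydrogens by atom environment:
  4 × C (aromatic): no H
  3 × C: 3 H each → 9
  3 × C: 2 H each → 6
  2 × C (aromatic): 1 H each → 2
  1 × N (charge +1): 2 H
  1 × N (charge +1): no H
  1 × O: no H
  1 × O (charge -1): no H
  Total hydrogens = 19.
Net charge +1.
Molecular formula: C12H19N2O2+

C12H19N2O2+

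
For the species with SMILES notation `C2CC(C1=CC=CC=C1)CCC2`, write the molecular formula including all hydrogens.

Heavy atoms from the SMILES: 12 C.
Implicit hydrogens by atom environment:
  5 × C: 2 H each → 10
  5 × C (aromatic): 1 H each → 5
  1 × C: 1 H
  1 × C (aromatic): no H
  Total hydrogens = 16.
Molecular formula: C12H16

C12H16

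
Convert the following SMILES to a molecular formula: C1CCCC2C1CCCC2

C10H18

Heavy atoms from the SMILES: 10 C.
Implicit hydrogens by atom environment:
  8 × C: 2 H each → 16
  2 × C: 1 H each → 2
  Total hydrogens = 18.
Molecular formula: C10H18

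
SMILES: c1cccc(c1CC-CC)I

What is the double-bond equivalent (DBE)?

4

Molecular formula from the SMILES: C10H13I.
DoU = (2C + 2 + N − H − X)/2 = (2·10 + 2 + 0 − 13 − 1)/2 = 8/2 = 4.
(Structurally: 1 ring(s) + 3 π bond(s) = 4.)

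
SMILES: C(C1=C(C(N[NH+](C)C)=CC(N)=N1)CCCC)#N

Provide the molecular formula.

Heavy atoms from the SMILES: 12 C, 5 N.
Implicit hydrogens by atom environment:
  4 × C (aromatic): no H
  3 × C: 3 H each → 9
  3 × C: 2 H each → 6
  1 × C (aromatic): 1 H
  1 × C: no H
  1 × N: 2 H
  1 × N: 1 H
  1 × N (charge +1): 1 H
  1 × N (aromatic): no H
  1 × N: no H
  Total hydrogens = 20.
Net charge +1.
Molecular formula: C12H20N5+

C12H20N5+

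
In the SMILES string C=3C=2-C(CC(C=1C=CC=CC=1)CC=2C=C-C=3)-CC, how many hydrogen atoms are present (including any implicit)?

Hydrogens are implicit in SMILES; fill each atom to its normal valence:
  9 × C (aromatic): 1 H each → 9
  3 × C: 2 H each → 6
  3 × C (aromatic): no H
  2 × C: 1 H each → 2
  1 × C: 3 H
  Total hydrogens = 20.

20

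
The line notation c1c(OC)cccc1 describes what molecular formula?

Heavy atoms from the SMILES: 7 C, 1 O.
Implicit hydrogens by atom environment:
  5 × C (aromatic): 1 H each → 5
  1 × C: 3 H
  1 × C (aromatic): no H
  1 × O: no H
  Total hydrogens = 8.
Molecular formula: C7H8O

C7H8O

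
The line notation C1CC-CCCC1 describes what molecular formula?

Heavy atoms from the SMILES: 7 C.
Implicit hydrogens by atom environment:
  7 × C: 2 H each → 14
  Total hydrogens = 14.
Molecular formula: C7H14

C7H14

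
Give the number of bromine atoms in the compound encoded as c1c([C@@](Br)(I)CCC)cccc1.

The symbol for bromine appears 1 time in the SMILES.

1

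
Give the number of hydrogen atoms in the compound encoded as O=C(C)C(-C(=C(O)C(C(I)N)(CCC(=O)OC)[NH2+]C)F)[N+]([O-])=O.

Hydrogens are implicit in SMILES; fill each atom to its normal valence:
  5 × C: no H
  4 × O: no H
  3 × C: 3 H each → 9
  2 × C: 2 H each → 4
  2 × C: 1 H each → 2
  1 × F: no H
  1 × I: no H
  1 × N: 2 H
  1 × N (charge +1): 2 H
  1 × N (charge +1): no H
  1 × O: 1 H
  1 × O (charge -1): no H
  Total hydrogens = 20.

20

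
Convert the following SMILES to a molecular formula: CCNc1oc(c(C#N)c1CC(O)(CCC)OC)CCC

C16H26N2O3

Heavy atoms from the SMILES: 16 C, 2 N, 3 O.
Implicit hydrogens by atom environment:
  6 × C: 2 H each → 12
  4 × C: 3 H each → 12
  4 × C (aromatic): no H
  2 × C: no H
  1 × N: 1 H
  1 × N: no H
  1 × O: 1 H
  1 × O (aromatic): no H
  1 × O: no H
  Total hydrogens = 26.
Molecular formula: C16H26N2O3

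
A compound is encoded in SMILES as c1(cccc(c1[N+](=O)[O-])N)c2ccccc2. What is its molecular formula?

C12H10N2O2

Heavy atoms from the SMILES: 12 C, 2 N, 2 O.
Implicit hydrogens by atom environment:
  8 × C (aromatic): 1 H each → 8
  4 × C (aromatic): no H
  1 × N: 2 H
  1 × N (charge +1): no H
  1 × O: no H
  1 × O (charge -1): no H
  Total hydrogens = 10.
Molecular formula: C12H10N2O2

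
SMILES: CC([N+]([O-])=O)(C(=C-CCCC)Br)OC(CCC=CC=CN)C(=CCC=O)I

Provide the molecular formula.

Heavy atoms from the SMILES: 1 Br, 19 C, 1 I, 2 N, 4 O.
Implicit hydrogens by atom environment:
  8 × C: 1 H each → 8
  6 × C: 2 H each → 12
  3 × C: no H
  3 × O: no H
  2 × C: 3 H each → 6
  1 × Br: no H
  1 × I: no H
  1 × N: 2 H
  1 × N (charge +1): no H
  1 × O (charge -1): no H
  Total hydrogens = 28.
Molecular formula: C19H28BrIN2O4

C19H28BrIN2O4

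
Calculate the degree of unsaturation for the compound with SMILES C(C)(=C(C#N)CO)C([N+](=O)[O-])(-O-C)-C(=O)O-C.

Molecular formula from the SMILES: C9H12N2O6.
DoU = (2C + 2 + N − H − X)/2 = (2·9 + 2 + 2 − 12 − 0)/2 = 10/2 = 5.
(Structurally: 0 ring(s) + 5 π bond(s) = 5.)

5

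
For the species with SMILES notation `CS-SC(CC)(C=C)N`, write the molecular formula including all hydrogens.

Heavy atoms from the SMILES: 6 C, 1 N, 2 S.
Implicit hydrogens by atom environment:
  2 × C: 3 H each → 6
  2 × C: 2 H each → 4
  2 × S: no H
  1 × C: 1 H
  1 × C: no H
  1 × N: 2 H
  Total hydrogens = 13.
Molecular formula: C6H13NS2

C6H13NS2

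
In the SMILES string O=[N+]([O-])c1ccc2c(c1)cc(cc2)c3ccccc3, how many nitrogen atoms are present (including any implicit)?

The symbol for nitrogen appears 1 time in the SMILES.

1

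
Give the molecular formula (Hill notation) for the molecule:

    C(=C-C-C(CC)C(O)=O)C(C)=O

C9H14O3

Heavy atoms from the SMILES: 9 C, 3 O.
Implicit hydrogens by atom environment:
  3 × C: 1 H each → 3
  2 × C: 3 H each → 6
  2 × C: 2 H each → 4
  2 × C: no H
  2 × O: no H
  1 × O: 1 H
  Total hydrogens = 14.
Molecular formula: C9H14O3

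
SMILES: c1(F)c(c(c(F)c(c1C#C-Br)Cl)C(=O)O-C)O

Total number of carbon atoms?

10

The symbol for carbon appears 10 times in the SMILES. Lowercase c denotes aromatic carbon and counts toward C.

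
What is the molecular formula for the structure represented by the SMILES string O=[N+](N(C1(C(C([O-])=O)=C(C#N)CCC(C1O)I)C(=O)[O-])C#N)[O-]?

[C11H7IN4O7]2-

Heavy atoms from the SMILES: 11 C, 1 I, 4 N, 7 O.
Implicit hydrogens by atom environment:
  7 × C: no H
  3 × N: no H
  3 × O: no H
  3 × O (charge -1): no H
  2 × C: 2 H each → 4
  2 × C: 1 H each → 2
  1 × I: no H
  1 × N (charge +1): no H
  1 × O: 1 H
  Total hydrogens = 7.
Net charge -2.
Molecular formula: [C11H7IN4O7]2-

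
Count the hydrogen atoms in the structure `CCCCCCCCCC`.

22

Hydrogens are implicit in SMILES; fill each atom to its normal valence:
  8 × C: 2 H each → 16
  2 × C: 3 H each → 6
  Total hydrogens = 22.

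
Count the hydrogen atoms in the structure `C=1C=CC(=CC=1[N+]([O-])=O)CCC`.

11

Hydrogens are implicit in SMILES; fill each atom to its normal valence:
  4 × C (aromatic): 1 H each → 4
  2 × C: 2 H each → 4
  2 × C (aromatic): no H
  1 × C: 3 H
  1 × N (charge +1): no H
  1 × O: no H
  1 × O (charge -1): no H
  Total hydrogens = 11.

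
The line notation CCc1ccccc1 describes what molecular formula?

Heavy atoms from the SMILES: 8 C.
Implicit hydrogens by atom environment:
  5 × C (aromatic): 1 H each → 5
  1 × C: 3 H
  1 × C: 2 H
  1 × C (aromatic): no H
  Total hydrogens = 10.
Molecular formula: C8H10

C8H10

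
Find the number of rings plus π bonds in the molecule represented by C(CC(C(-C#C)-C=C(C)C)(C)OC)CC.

3

Molecular formula from the SMILES: C14H24O.
DoU = (2C + 2 + N − H − X)/2 = (2·14 + 2 + 0 − 24 − 0)/2 = 6/2 = 3.
(Structurally: 0 ring(s) + 3 π bond(s) = 3.)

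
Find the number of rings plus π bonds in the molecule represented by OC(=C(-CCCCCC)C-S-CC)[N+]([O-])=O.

Molecular formula from the SMILES: C11H21NO3S.
DoU = (2C + 2 + N − H − X)/2 = (2·11 + 2 + 1 − 21 − 0)/2 = 4/2 = 2.
(Structurally: 0 ring(s) + 2 π bond(s) = 2.)

2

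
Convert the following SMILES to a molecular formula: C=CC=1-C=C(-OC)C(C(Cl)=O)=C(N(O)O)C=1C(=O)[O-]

Heavy atoms from the SMILES: 11 C, 1 Cl, 1 N, 6 O.
Implicit hydrogens by atom environment:
  5 × C (aromatic): no H
  3 × O: no H
  2 × C: no H
  2 × O: 1 H each → 2
  1 × C: 3 H
  1 × C: 2 H
  1 × C (aromatic): 1 H
  1 × C: 1 H
  1 × Cl: no H
  1 × N: no H
  1 × O (charge -1): no H
  Total hydrogens = 9.
Net charge -1.
Molecular formula: C11H9ClNO6-

C11H9ClNO6-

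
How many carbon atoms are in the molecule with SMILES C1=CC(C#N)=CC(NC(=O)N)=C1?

The symbol for carbon appears 8 times in the SMILES.

8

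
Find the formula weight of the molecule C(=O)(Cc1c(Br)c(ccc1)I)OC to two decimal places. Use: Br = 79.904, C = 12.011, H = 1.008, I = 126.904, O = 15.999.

Molecular formula: C9H8BrIO2.
M = 1×79.904 + 9×12.011 + 8×1.008 + 1×126.904 + 2×15.999 = 354.97 g/mol.

354.97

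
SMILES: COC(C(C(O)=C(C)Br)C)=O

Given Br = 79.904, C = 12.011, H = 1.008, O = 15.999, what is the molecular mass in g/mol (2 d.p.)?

223.07

Molecular formula: C7H11BrO3.
M = 1×79.904 + 7×12.011 + 11×1.008 + 3×15.999 = 223.07 g/mol.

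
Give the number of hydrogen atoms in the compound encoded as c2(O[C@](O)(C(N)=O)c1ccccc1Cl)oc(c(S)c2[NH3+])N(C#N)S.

12

Hydrogens are implicit in SMILES; fill each atom to its normal valence:
  6 × C (aromatic): no H
  4 × C (aromatic): 1 H each → 4
  3 × C: no H
  2 × N: no H
  2 × O: no H
  2 × S: 1 H each → 2
  1 × Cl: no H
  1 × N (charge +1): 3 H
  1 × N: 2 H
  1 × O: 1 H
  1 × O (aromatic): no H
  Total hydrogens = 12.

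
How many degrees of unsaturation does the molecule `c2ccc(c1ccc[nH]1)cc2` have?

Molecular formula from the SMILES: C10H9N.
DoU = (2C + 2 + N − H − X)/2 = (2·10 + 2 + 1 − 9 − 0)/2 = 14/2 = 7.
(Structurally: 2 ring(s) + 5 π bond(s) = 7.)

7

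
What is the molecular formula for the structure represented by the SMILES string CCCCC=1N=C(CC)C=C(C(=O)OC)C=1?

Heavy atoms from the SMILES: 13 C, 1 N, 2 O.
Implicit hydrogens by atom environment:
  4 × C: 2 H each → 8
  3 × C: 3 H each → 9
  3 × C (aromatic): no H
  2 × C (aromatic): 1 H each → 2
  2 × O: no H
  1 × C: no H
  1 × N (aromatic): no H
  Total hydrogens = 19.
Molecular formula: C13H19NO2

C13H19NO2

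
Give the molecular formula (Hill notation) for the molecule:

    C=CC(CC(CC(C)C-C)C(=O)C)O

C12H22O2

Heavy atoms from the SMILES: 12 C, 2 O.
Implicit hydrogens by atom environment:
  4 × C: 2 H each → 8
  4 × C: 1 H each → 4
  3 × C: 3 H each → 9
  1 × C: no H
  1 × O: 1 H
  1 × O: no H
  Total hydrogens = 22.
Molecular formula: C12H22O2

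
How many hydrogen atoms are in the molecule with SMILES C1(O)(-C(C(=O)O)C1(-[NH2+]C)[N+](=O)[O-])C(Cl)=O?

8

Hydrogens are implicit in SMILES; fill each atom to its normal valence:
  4 × C: no H
  3 × O: no H
  2 × O: 1 H each → 2
  1 × C: 3 H
  1 × C: 1 H
  1 × Cl: no H
  1 × N (charge +1): 2 H
  1 × N (charge +1): no H
  1 × O (charge -1): no H
  Total hydrogens = 8.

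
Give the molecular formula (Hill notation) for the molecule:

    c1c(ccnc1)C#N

C6H4N2

Heavy atoms from the SMILES: 6 C, 2 N.
Implicit hydrogens by atom environment:
  4 × C (aromatic): 1 H each → 4
  1 × C (aromatic): no H
  1 × C: no H
  1 × N (aromatic): no H
  1 × N: no H
  Total hydrogens = 4.
Molecular formula: C6H4N2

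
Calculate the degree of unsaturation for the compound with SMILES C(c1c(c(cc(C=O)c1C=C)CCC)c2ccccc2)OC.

10

Molecular formula from the SMILES: C20H22O2.
DoU = (2C + 2 + N − H − X)/2 = (2·20 + 2 + 0 − 22 − 0)/2 = 20/2 = 10.
(Structurally: 2 ring(s) + 8 π bond(s) = 10.)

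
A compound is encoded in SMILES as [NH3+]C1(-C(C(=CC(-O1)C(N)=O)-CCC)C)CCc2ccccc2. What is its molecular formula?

Heavy atoms from the SMILES: 18 C, 2 N, 2 O.
Implicit hydrogens by atom environment:
  5 × C (aromatic): 1 H each → 5
  4 × C: 2 H each → 8
  3 × C: 1 H each → 3
  3 × C: no H
  2 × C: 3 H each → 6
  2 × O: no H
  1 × C (aromatic): no H
  1 × N (charge +1): 3 H
  1 × N: 2 H
  Total hydrogens = 27.
Net charge +1.
Molecular formula: C18H27N2O2+

C18H27N2O2+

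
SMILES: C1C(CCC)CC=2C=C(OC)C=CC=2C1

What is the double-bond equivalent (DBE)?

Molecular formula from the SMILES: C14H20O.
DoU = (2C + 2 + N − H − X)/2 = (2·14 + 2 + 0 − 20 − 0)/2 = 10/2 = 5.
(Structurally: 2 ring(s) + 3 π bond(s) = 5.)

5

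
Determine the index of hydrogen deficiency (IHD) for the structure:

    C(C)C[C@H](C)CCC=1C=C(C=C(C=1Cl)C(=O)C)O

5

Molecular formula from the SMILES: C15H21ClO2.
DoU = (2C + 2 + N − H − X)/2 = (2·15 + 2 + 0 − 21 − 1)/2 = 10/2 = 5.
(Structurally: 1 ring(s) + 4 π bond(s) = 5.)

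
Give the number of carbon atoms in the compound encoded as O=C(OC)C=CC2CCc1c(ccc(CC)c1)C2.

The symbol for carbon appears 16 times in the SMILES. Lowercase c denotes aromatic carbon and counts toward C.

16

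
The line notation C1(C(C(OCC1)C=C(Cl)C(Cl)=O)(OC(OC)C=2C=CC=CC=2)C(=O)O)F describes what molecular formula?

C17H17Cl2FO6

Heavy atoms from the SMILES: 17 C, 2 Cl, 1 F, 6 O.
Implicit hydrogens by atom environment:
  5 × C (aromatic): 1 H each → 5
  5 × O: no H
  4 × C: 1 H each → 4
  4 × C: no H
  2 × C: 2 H each → 4
  2 × Cl: no H
  1 × C: 3 H
  1 × C (aromatic): no H
  1 × F: no H
  1 × O: 1 H
  Total hydrogens = 17.
Molecular formula: C17H17Cl2FO6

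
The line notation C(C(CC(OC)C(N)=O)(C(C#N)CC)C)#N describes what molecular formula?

C11H17N3O2

Heavy atoms from the SMILES: 11 C, 3 N, 2 O.
Implicit hydrogens by atom environment:
  4 × C: no H
  3 × C: 3 H each → 9
  2 × C: 2 H each → 4
  2 × C: 1 H each → 2
  2 × N: no H
  2 × O: no H
  1 × N: 2 H
  Total hydrogens = 17.
Molecular formula: C11H17N3O2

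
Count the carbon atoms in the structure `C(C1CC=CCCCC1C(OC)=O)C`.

12

The symbol for carbon appears 12 times in the SMILES.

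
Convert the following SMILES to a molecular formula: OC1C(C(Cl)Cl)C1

C4H6Cl2O

Heavy atoms from the SMILES: 4 C, 2 Cl, 1 O.
Implicit hydrogens by atom environment:
  3 × C: 1 H each → 3
  2 × Cl: no H
  1 × C: 2 H
  1 × O: 1 H
  Total hydrogens = 6.
Molecular formula: C4H6Cl2O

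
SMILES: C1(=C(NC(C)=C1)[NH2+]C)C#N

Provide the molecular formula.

C7H10N3+

Heavy atoms from the SMILES: 7 C, 3 N.
Implicit hydrogens by atom environment:
  3 × C (aromatic): no H
  2 × C: 3 H each → 6
  1 × C (aromatic): 1 H
  1 × C: no H
  1 × N (charge +1): 2 H
  1 × N (aromatic): 1 H
  1 × N: no H
  Total hydrogens = 10.
Net charge +1.
Molecular formula: C7H10N3+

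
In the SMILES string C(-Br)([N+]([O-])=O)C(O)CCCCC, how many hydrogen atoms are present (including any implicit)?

Hydrogens are implicit in SMILES; fill each atom to its normal valence:
  4 × C: 2 H each → 8
  2 × C: 1 H each → 2
  1 × Br: no H
  1 × C: 3 H
  1 × N (charge +1): no H
  1 × O: 1 H
  1 × O: no H
  1 × O (charge -1): no H
  Total hydrogens = 14.

14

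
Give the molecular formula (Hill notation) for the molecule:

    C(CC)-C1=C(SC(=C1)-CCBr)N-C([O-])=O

Heavy atoms from the SMILES: 1 Br, 10 C, 1 N, 2 O, 1 S.
Implicit hydrogens by atom environment:
  4 × C: 2 H each → 8
  3 × C (aromatic): no H
  1 × Br: no H
  1 × C: 3 H
  1 × C (aromatic): 1 H
  1 × C: no H
  1 × N: 1 H
  1 × O: no H
  1 × O (charge -1): no H
  1 × S (aromatic): no H
  Total hydrogens = 13.
Net charge -1.
Molecular formula: C10H13BrNO2S-

C10H13BrNO2S-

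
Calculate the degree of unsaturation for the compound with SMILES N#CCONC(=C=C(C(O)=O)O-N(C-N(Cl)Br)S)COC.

Molecular formula from the SMILES: C9H12BrClN4O5S.
DoU = (2C + 2 + N − H − X)/2 = (2·9 + 2 + 4 − 12 − 2)/2 = 10/2 = 5.
(Structurally: 0 ring(s) + 5 π bond(s) = 5.)

5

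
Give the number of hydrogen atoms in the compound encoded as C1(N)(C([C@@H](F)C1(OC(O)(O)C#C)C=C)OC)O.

14

Hydrogens are implicit in SMILES; fill each atom to its normal valence:
  4 × C: 1 H each → 4
  4 × C: no H
  3 × O: 1 H each → 3
  2 × O: no H
  1 × C: 3 H
  1 × C: 2 H
  1 × F: no H
  1 × N: 2 H
  Total hydrogens = 14.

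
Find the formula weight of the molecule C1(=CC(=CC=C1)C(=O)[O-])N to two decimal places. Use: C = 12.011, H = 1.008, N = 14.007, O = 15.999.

136.13

Molecular formula: C7H6NO2-.
M = 7×12.011 + 6×1.008 + 1×14.007 + 2×15.999 = 136.13 g/mol.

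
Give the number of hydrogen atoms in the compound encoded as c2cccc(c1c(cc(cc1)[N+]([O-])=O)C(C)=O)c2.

11

Hydrogens are implicit in SMILES; fill each atom to its normal valence:
  8 × C (aromatic): 1 H each → 8
  4 × C (aromatic): no H
  2 × O: no H
  1 × C: 3 H
  1 × C: no H
  1 × N (charge +1): no H
  1 × O (charge -1): no H
  Total hydrogens = 11.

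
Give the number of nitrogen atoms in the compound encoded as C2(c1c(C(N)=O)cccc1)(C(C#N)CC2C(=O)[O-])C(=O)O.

2

The symbol for nitrogen appears 2 times in the SMILES.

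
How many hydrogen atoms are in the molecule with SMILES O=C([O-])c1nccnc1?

Hydrogens are implicit in SMILES; fill each atom to its normal valence:
  3 × C (aromatic): 1 H each → 3
  2 × N (aromatic): no H
  1 × C (aromatic): no H
  1 × C: no H
  1 × O: no H
  1 × O (charge -1): no H
  Total hydrogens = 3.

3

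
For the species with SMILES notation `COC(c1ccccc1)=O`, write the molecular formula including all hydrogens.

C8H8O2

Heavy atoms from the SMILES: 8 C, 2 O.
Implicit hydrogens by atom environment:
  5 × C (aromatic): 1 H each → 5
  2 × O: no H
  1 × C: 3 H
  1 × C (aromatic): no H
  1 × C: no H
  Total hydrogens = 8.
Molecular formula: C8H8O2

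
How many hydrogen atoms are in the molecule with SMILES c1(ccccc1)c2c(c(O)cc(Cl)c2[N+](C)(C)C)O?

17

Hydrogens are implicit in SMILES; fill each atom to its normal valence:
  6 × C (aromatic): 1 H each → 6
  6 × C (aromatic): no H
  3 × C: 3 H each → 9
  2 × O: 1 H each → 2
  1 × Cl: no H
  1 × N (charge +1): no H
  Total hydrogens = 17.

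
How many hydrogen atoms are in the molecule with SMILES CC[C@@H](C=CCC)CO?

Hydrogens are implicit in SMILES; fill each atom to its normal valence:
  3 × C: 2 H each → 6
  3 × C: 1 H each → 3
  2 × C: 3 H each → 6
  1 × O: 1 H
  Total hydrogens = 16.

16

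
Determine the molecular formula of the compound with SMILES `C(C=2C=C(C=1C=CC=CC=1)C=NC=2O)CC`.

C14H15NO

Heavy atoms from the SMILES: 14 C, 1 N, 1 O.
Implicit hydrogens by atom environment:
  7 × C (aromatic): 1 H each → 7
  4 × C (aromatic): no H
  2 × C: 2 H each → 4
  1 × C: 3 H
  1 × N (aromatic): no H
  1 × O: 1 H
  Total hydrogens = 15.
Molecular formula: C14H15NO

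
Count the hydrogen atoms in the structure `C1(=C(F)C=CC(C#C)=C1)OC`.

Hydrogens are implicit in SMILES; fill each atom to its normal valence:
  3 × C (aromatic): 1 H each → 3
  3 × C (aromatic): no H
  1 × C: 3 H
  1 × C: 1 H
  1 × C: no H
  1 × F: no H
  1 × O: no H
  Total hydrogens = 7.

7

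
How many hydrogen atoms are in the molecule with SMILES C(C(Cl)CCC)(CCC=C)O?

Hydrogens are implicit in SMILES; fill each atom to its normal valence:
  5 × C: 2 H each → 10
  3 × C: 1 H each → 3
  1 × C: 3 H
  1 × Cl: no H
  1 × O: 1 H
  Total hydrogens = 17.

17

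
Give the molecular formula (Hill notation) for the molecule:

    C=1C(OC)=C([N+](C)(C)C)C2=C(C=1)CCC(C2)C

Heavy atoms from the SMILES: 15 C, 1 N, 1 O.
Implicit hydrogens by atom environment:
  5 × C: 3 H each → 15
  4 × C (aromatic): no H
  3 × C: 2 H each → 6
  2 × C (aromatic): 1 H each → 2
  1 × C: 1 H
  1 × N (charge +1): no H
  1 × O: no H
  Total hydrogens = 24.
Net charge +1.
Molecular formula: C15H24NO+

C15H24NO+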